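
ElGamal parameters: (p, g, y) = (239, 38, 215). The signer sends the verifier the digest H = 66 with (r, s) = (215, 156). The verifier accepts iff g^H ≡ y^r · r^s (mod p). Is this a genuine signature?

forged

Left side g^H mod p:
Squares mod 239: 38^1≡38, 38^2≡10, 38^4≡100, 38^8≡201, 38^16≡10, 38^32≡100, 38^64≡201
66 = 64 + 2, so 38^66 ≡ 201·10 ≡ 98 (mod 239)
Right side y^r · r^s mod p:
Squares mod 239: 215^1≡215, 215^2≡98, 215^4≡44, 215^8≡24, 215^16≡98, 215^32≡44, 215^64≡24, 215^128≡98
215 = 128 + 64 + 16 + 4 + 2 + 1, so 215^215 ≡ 98·24·98·44·98·215 ≡ 139 (mod 239)
Squares mod 239: 215^1≡215, 215^2≡98, 215^4≡44, 215^8≡24, 215^16≡98, 215^32≡44, 215^64≡24, 215^128≡98
156 = 128 + 16 + 8 + 4, so 215^156 ≡ 98·98·24·44 ≡ 98 (mod 239)
139·98 = 13622 ≡ 238 (mod 239)
98 ≠ 238, so verification fails.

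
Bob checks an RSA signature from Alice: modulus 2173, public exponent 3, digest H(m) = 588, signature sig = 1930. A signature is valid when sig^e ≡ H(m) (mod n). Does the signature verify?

sig^2 ≡ 1930^2 = 3724900 ≡ 378
3 = 2 + 1, so sig^3 ≡ 378·1930 ≡ 1585 (mod 2173)
1585 ≠ 588, so verification fails.

does not verify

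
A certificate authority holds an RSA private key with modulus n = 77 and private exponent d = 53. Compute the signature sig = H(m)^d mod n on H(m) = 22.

22

(H(m))^2 ≡ 22^2 = 484 ≡ 22
(H(m))^4 ≡ 22^2 = 484 ≡ 22
(H(m))^8 ≡ 22^2 = 484 ≡ 22
(H(m))^16 ≡ 22^2 = 484 ≡ 22
(H(m))^32 ≡ 22^2 = 484 ≡ 22
53 = 32 + 16 + 4 + 1, so (H(m))^53 ≡ 22·22·22·22 ≡ 22 (mod 77)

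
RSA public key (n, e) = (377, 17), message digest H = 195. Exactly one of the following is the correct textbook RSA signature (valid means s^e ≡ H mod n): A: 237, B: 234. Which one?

B

Candidate A: 237^2 = 56169 ≡ 373; 237^4 ≡ 373^2 = 139129 ≡ 16; 237^8 ≡ 16^2 = 256; 237^16 ≡ 256^2 = 65536 ≡ 315; 17 = 16 + 1, so 237^17 ≡ 315·237 ≡ 9 (mod 377)
Candidate B: 234^2 = 54756 ≡ 91; 234^4 ≡ 91^2 = 8281 ≡ 364; 234^8 ≡ 364^2 = 132496 ≡ 169; 234^16 ≡ 169^2 = 28561 ≡ 286; 17 = 16 + 1, so 234^17 ≡ 286·234 ≡ 195 (mod 377)
  → matches H = 195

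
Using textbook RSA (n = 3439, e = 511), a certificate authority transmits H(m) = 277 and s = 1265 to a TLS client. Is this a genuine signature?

genuine

Squares mod 3439: s^1≡1265, s^2≡1090, s^4≡1645, s^8≡2971, s^16≡2367, s^32≡558, s^64≡1854, s^128≡1755, s^256≡2120
511 = 256 + 128 + 64 + 32 + 16 + 8 + 4 + 2 + 1, so s^511 ≡ 2120·1755·1854·558·2367·2971·1645·1090·1265 ≡ 277 (mod 3439)
277 = H(m), so the signature checks out.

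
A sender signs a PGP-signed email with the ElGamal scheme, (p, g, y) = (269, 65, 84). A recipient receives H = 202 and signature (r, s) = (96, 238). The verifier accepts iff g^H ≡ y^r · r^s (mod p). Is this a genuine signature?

genuine

Left side g^H mod p:
65^2 = 4225 ≡ 190
65^4 ≡ 190^2 = 36100 ≡ 54
65^8 ≡ 54^2 = 2916 ≡ 226
65^16 ≡ 226^2 = 51076 ≡ 235
65^32 ≡ 235^2 = 55225 ≡ 80
65^64 ≡ 80^2 = 6400 ≡ 213
65^128 ≡ 213^2 = 45369 ≡ 177
202 = 128 + 64 + 8 + 2, so 65^202 ≡ 177·213·226·190 ≡ 204 (mod 269)
Right side y^r · r^s mod p:
84^2 = 7056 ≡ 62
84^4 ≡ 62^2 = 3844 ≡ 78
84^8 ≡ 78^2 = 6084 ≡ 166
84^16 ≡ 166^2 = 27556 ≡ 118
84^32 ≡ 118^2 = 13924 ≡ 205
84^64 ≡ 205^2 = 42025 ≡ 61
96 = 64 + 32, so 84^96 ≡ 61·205 ≡ 131 (mod 269)
96^2 = 9216 ≡ 70
96^4 ≡ 70^2 = 4900 ≡ 58
96^8 ≡ 58^2 = 3364 ≡ 136
96^16 ≡ 136^2 = 18496 ≡ 204
96^32 ≡ 204^2 = 41616 ≡ 190
96^64 ≡ 190^2 = 36100 ≡ 54
96^128 ≡ 54^2 = 2916 ≡ 226
238 = 128 + 64 + 32 + 8 + 4 + 2, so 96^238 ≡ 226·54·190·136·58·70 ≡ 57 (mod 269)
131·57 = 7467 ≡ 204 (mod 269)
204 ≡ 204 (mod 269), so the signature is genuine.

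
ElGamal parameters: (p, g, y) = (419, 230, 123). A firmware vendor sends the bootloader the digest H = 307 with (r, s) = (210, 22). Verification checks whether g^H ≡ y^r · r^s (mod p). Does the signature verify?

does not verify

Left side g^H mod p:
230^2 = 52900 ≡ 106
230^4 ≡ 106^2 = 11236 ≡ 342
230^8 ≡ 342^2 = 116964 ≡ 63
230^16 ≡ 63^2 = 3969 ≡ 198
230^32 ≡ 198^2 = 39204 ≡ 237
230^64 ≡ 237^2 = 56169 ≡ 23
230^128 ≡ 23^2 = 529 ≡ 110
230^256 ≡ 110^2 = 12100 ≡ 368
307 = 256 + 32 + 16 + 2 + 1, so 230^307 ≡ 368·237·198·106·230 ≡ 414 (mod 419)
Right side y^r · r^s mod p:
123^2 = 15129 ≡ 45
123^4 ≡ 45^2 = 2025 ≡ 349
123^8 ≡ 349^2 = 121801 ≡ 291
123^16 ≡ 291^2 = 84681 ≡ 43
123^32 ≡ 43^2 = 1849 ≡ 173
123^64 ≡ 173^2 = 29929 ≡ 180
123^128 ≡ 180^2 = 32400 ≡ 137
210 = 128 + 64 + 16 + 2, so 123^210 ≡ 137·180·43·45 ≡ 123 (mod 419)
210^2 = 44100 ≡ 105
210^4 ≡ 105^2 = 11025 ≡ 131
210^8 ≡ 131^2 = 17161 ≡ 401
210^16 ≡ 401^2 = 160801 ≡ 324
22 = 16 + 4 + 2, so 210^22 ≡ 324·131·105 ≡ 136 (mod 419)
123·136 = 16728 ≡ 387 (mod 419)
414 ≠ 387, so verification fails.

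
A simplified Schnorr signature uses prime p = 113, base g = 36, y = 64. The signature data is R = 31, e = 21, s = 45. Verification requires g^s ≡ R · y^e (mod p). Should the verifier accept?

g^s mod p:
36^2 = 1296 ≡ 53
36^4 ≡ 53^2 = 2809 ≡ 97
36^8 ≡ 97^2 = 9409 ≡ 30
36^16 ≡ 30^2 = 900 ≡ 109
36^32 ≡ 109^2 = 11881 ≡ 16
45 = 32 + 8 + 4 + 1, so 36^45 ≡ 16·30·97·36 ≡ 31 (mod 113)
R · y^e mod p:
64^2 = 4096 ≡ 28
64^4 ≡ 28^2 = 784 ≡ 106
64^8 ≡ 106^2 = 11236 ≡ 49
64^16 ≡ 49^2 = 2401 ≡ 28
21 = 16 + 4 + 1, so 64^21 ≡ 28·106·64 ≡ 112 (mod 113)
31·112 = 3472 ≡ 82 (mod 113)
31 ≠ 82; the check fails.

reject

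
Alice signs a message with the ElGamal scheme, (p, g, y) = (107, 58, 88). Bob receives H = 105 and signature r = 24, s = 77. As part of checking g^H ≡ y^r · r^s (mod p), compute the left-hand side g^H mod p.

24

58^2 = 3364 ≡ 47
58^4 ≡ 47^2 = 2209 ≡ 69
58^8 ≡ 69^2 = 4761 ≡ 53
58^16 ≡ 53^2 = 2809 ≡ 27
58^32 ≡ 27^2 = 729 ≡ 87
58^64 ≡ 87^2 = 7569 ≡ 79
105 = 64 + 32 + 8 + 1, so 58^105 ≡ 79·87·53·58 ≡ 24 (mod 107)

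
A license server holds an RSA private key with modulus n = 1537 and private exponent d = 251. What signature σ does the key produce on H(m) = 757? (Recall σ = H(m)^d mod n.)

10

(H(m))^2 ≡ 757^2 = 573049 ≡ 1285
(H(m))^4 ≡ 1285^2 = 1651225 ≡ 487
(H(m))^8 ≡ 487^2 = 237169 ≡ 471
(H(m))^16 ≡ 471^2 = 221841 ≡ 513
(H(m))^32 ≡ 513^2 = 263169 ≡ 342
(H(m))^64 ≡ 342^2 = 116964 ≡ 152
(H(m))^128 ≡ 152^2 = 23104 ≡ 49
251 = 128 + 64 + 32 + 16 + 8 + 2 + 1, so (H(m))^251 ≡ 49·152·342·513·471·1285·757 ≡ 10 (mod 1537)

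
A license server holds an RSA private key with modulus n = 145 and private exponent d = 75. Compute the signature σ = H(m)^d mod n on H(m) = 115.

115

(H(m))^2 ≡ 115^2 = 13225 ≡ 30
(H(m))^4 ≡ 30^2 = 900 ≡ 30
(H(m))^8 ≡ 30^2 = 900 ≡ 30
(H(m))^16 ≡ 30^2 = 900 ≡ 30
(H(m))^32 ≡ 30^2 = 900 ≡ 30
(H(m))^64 ≡ 30^2 = 900 ≡ 30
75 = 64 + 8 + 2 + 1, so (H(m))^75 ≡ 30·30·30·115 ≡ 115 (mod 145)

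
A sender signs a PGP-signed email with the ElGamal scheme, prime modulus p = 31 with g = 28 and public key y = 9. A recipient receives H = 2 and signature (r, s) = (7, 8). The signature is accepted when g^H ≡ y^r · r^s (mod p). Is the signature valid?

Left side g^H mod p:
Squares mod 31: 28^1≡28, 28^2≡9
28^2 ≡ 9 (mod 31)
Right side y^r · r^s mod p:
Squares mod 31: 9^1≡9, 9^2≡19, 9^4≡20
7 = 4 + 2 + 1, so 9^7 ≡ 20·19·9 ≡ 10 (mod 31)
Squares mod 31: 7^1≡7, 7^2≡18, 7^4≡14, 7^8≡10
7^8 ≡ 10 (mod 31)
10·10 = 100 ≡ 7 (mod 31)
9 ≠ 7, so verification fails.

invalid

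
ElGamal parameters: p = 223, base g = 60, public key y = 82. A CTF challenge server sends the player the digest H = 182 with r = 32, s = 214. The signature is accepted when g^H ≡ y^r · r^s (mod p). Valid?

Left side g^H mod p:
Squares mod 223: 60^1≡60, 60^2≡32, 60^4≡132, 60^8≡30, 60^16≡8, 60^32≡64, 60^64≡82, 60^128≡34
182 = 128 + 32 + 16 + 4 + 2, so 60^182 ≡ 34·64·8·132·32 ≡ 41 (mod 223)
Right side y^r · r^s mod p:
Squares mod 223: 82^1≡82, 82^2≡34, 82^4≡41, 82^8≡120, 82^16≡128, 82^32≡105
82^32 ≡ 105 (mod 223)
Squares mod 223: 32^1≡32, 32^2≡132, 32^4≡30, 32^8≡8, 32^16≡64, 32^32≡82, 32^64≡34, 32^128≡41
214 = 128 + 64 + 16 + 4 + 2, so 32^214 ≡ 41·34·64·30·132 ≡ 28 (mod 223)
105·28 = 2940 ≡ 41 (mod 223)
41 ≡ 41 (mod 223), so the signature is genuine.

yes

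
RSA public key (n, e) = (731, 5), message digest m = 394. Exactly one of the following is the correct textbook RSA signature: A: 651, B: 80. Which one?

Candidate A: 651^2 = 423801 ≡ 552; 651^4 ≡ 552^2 = 304704 ≡ 608; 5 = 4 + 1, so 651^5 ≡ 608·651 ≡ 337 (mod 731)
Candidate B: 80^2 = 6400 ≡ 552; 80^4 ≡ 552^2 = 304704 ≡ 608; 5 = 4 + 1, so 80^5 ≡ 608·80 ≡ 394 (mod 731)
  → matches m = 394

B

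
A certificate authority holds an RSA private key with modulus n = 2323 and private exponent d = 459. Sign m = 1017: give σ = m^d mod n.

2054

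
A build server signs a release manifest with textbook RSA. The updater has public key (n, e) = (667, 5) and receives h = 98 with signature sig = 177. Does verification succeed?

sig^2 ≡ 177^2 = 31329 ≡ 647
sig^4 ≡ 647^2 = 418609 ≡ 400
5 = 4 + 1, so sig^5 ≡ 400·177 ≡ 98 (mod 667)
sig^5 mod 667 = 98 matches h.

passes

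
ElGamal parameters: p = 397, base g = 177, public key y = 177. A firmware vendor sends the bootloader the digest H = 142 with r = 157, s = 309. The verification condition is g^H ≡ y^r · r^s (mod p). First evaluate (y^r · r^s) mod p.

35

Squares mod 397: 177^1≡177, 177^2≡363, 177^4≡362, 177^8≡34, 177^16≡362, 177^32≡34, 177^64≡362, 177^128≡34
157 = 128 + 16 + 8 + 4 + 1, so 177^157 ≡ 34·362·34·362·177 ≡ 177 (mod 397)
Squares mod 397: 157^1≡157, 157^2≡35, 157^4≡34, 157^8≡362, 157^16≡34, 157^32≡362, 157^64≡34, 157^128≡362, 157^256≡34
309 = 256 + 32 + 16 + 4 + 1, so 157^309 ≡ 34·362·34·34·157 ≡ 63 (mod 397)
y^r · r^s ≡ 177·63 = 11151 ≡ 35 (mod 397)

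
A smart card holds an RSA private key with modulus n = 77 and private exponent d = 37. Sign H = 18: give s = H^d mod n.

39

Squares mod 77: H^1≡18, H^2≡16, H^4≡25, H^8≡9, H^16≡4, H^32≡16
37 = 32 + 4 + 1, so H^37 ≡ 16·25·18 ≡ 39 (mod 77)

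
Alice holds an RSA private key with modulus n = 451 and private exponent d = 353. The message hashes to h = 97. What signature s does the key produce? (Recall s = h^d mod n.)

h^2 ≡ 97^2 = 9409 ≡ 389
h^4 ≡ 389^2 = 151321 ≡ 236
h^8 ≡ 236^2 = 55696 ≡ 223
h^16 ≡ 223^2 = 49729 ≡ 119
h^32 ≡ 119^2 = 14161 ≡ 180
h^64 ≡ 180^2 = 32400 ≡ 379
h^128 ≡ 379^2 = 143641 ≡ 223
h^256 ≡ 223^2 = 49729 ≡ 119
353 = 256 + 64 + 32 + 1, so h^353 ≡ 119·379·180·97 ≡ 322 (mod 451)

322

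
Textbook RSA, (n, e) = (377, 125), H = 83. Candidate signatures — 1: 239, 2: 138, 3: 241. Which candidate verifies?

1

Candidate 1: Squares mod 377: 239^1≡239, 239^2≡194, 239^4≡313, 239^8≡326, 239^16≡339, 239^32≡313, 239^64≡326; 125 = 64 + 32 + 16 + 8 + 4 + 1, so 239^125 ≡ 326·313·339·326·313·239 ≡ 83 (mod 377)
  → matches H = 83
Candidate 2: Squares mod 377: 138^1≡138, 138^2≡194, 138^4≡313, 138^8≡326, 138^16≡339, 138^32≡313, 138^64≡326; 125 = 64 + 32 + 16 + 8 + 4 + 1, so 138^125 ≡ 326·313·339·326·313·138 ≡ 294 (mod 377)
Candidate 3: Squares mod 377: 241^1≡241, 241^2≡23, 241^4≡152, 241^8≡107, 241^16≡139, 241^32≡94, 241^64≡165; 125 = 64 + 32 + 16 + 8 + 4 + 1, so 241^125 ≡ 165·94·139·107·152·241 ≡ 245 (mod 377)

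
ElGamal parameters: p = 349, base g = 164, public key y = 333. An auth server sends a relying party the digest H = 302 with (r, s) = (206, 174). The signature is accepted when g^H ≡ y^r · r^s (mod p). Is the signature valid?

Left side g^H mod p:
164^2 = 26896 ≡ 23
164^4 ≡ 23^2 = 529 ≡ 180
164^8 ≡ 180^2 = 32400 ≡ 292
164^16 ≡ 292^2 = 85264 ≡ 108
164^32 ≡ 108^2 = 11664 ≡ 147
164^64 ≡ 147^2 = 21609 ≡ 320
164^128 ≡ 320^2 = 102400 ≡ 143
164^256 ≡ 143^2 = 20449 ≡ 207
302 = 256 + 32 + 8 + 4 + 2, so 164^302 ≡ 207·147·292·180·23 ≡ 143 (mod 349)
Right side y^r · r^s mod p:
333^2 = 110889 ≡ 256
333^4 ≡ 256^2 = 65536 ≡ 273
333^8 ≡ 273^2 = 74529 ≡ 192
333^16 ≡ 192^2 = 36864 ≡ 219
333^32 ≡ 219^2 = 47961 ≡ 148
333^64 ≡ 148^2 = 21904 ≡ 266
333^128 ≡ 266^2 = 70756 ≡ 258
206 = 128 + 64 + 8 + 4 + 2, so 333^206 ≡ 258·266·192·273·256 ≡ 148 (mod 349)
206^2 = 42436 ≡ 207
206^4 ≡ 207^2 = 42849 ≡ 271
206^8 ≡ 271^2 = 73441 ≡ 151
206^16 ≡ 151^2 = 22801 ≡ 116
206^32 ≡ 116^2 = 13456 ≡ 194
206^64 ≡ 194^2 = 37636 ≡ 293
206^128 ≡ 293^2 = 85849 ≡ 344
174 = 128 + 32 + 8 + 4 + 2, so 206^174 ≡ 344·194·151·271·207 ≡ 1 (mod 349)
148·1 = 148 ≡ 148 (mod 349)
143 ≠ 148, so verification fails.

invalid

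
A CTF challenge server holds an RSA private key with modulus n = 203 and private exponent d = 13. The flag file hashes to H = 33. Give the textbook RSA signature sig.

138

Squares mod 203: H^1≡33, H^2≡74, H^4≡198, H^8≡25
13 = 8 + 4 + 1, so H^13 ≡ 25·198·33 ≡ 138 (mod 203)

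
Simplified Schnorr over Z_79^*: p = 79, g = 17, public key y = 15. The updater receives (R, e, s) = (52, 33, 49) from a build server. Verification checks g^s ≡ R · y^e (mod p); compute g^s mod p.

Squares mod 79: 17^1≡17, 17^2≡52, 17^4≡18, 17^8≡8, 17^16≡64, 17^32≡67
49 = 32 + 16 + 1, so 17^49 ≡ 67·64·17 ≡ 58 (mod 79)

58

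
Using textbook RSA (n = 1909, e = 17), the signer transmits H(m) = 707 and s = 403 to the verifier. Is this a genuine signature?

forged

Squares mod 1909: s^1≡403, s^2≡144, s^4≡1646, s^8≡445, s^16≡1398
17 = 16 + 1, so s^17 ≡ 1398·403 ≡ 239 (mod 1909)
s^17 mod 1909 = 239, but H(m) = 707.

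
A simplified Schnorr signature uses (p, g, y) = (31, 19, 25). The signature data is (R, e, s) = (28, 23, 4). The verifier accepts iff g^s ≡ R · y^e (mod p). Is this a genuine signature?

forged

g^s mod p:
19^4 mod 31 = 28
R · y^e mod p:
25^23 mod 31 = 5
28·5 = 140 ≡ 16 (mod 31)
28 ≠ 16; the check fails.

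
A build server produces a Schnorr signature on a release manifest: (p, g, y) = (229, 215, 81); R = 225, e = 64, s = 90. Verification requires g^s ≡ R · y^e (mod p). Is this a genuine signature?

g^s mod p:
215^2 = 46225 ≡ 196
215^4 ≡ 196^2 = 38416 ≡ 173
215^8 ≡ 173^2 = 29929 ≡ 159
215^16 ≡ 159^2 = 25281 ≡ 91
215^32 ≡ 91^2 = 8281 ≡ 37
215^64 ≡ 37^2 = 1369 ≡ 224
90 = 64 + 16 + 8 + 2, so 215^90 ≡ 224·91·159·196 ≡ 60 (mod 229)
R · y^e mod p:
81^2 = 6561 ≡ 149
81^4 ≡ 149^2 = 22201 ≡ 217
81^8 ≡ 217^2 = 47089 ≡ 144
81^16 ≡ 144^2 = 20736 ≡ 126
81^32 ≡ 126^2 = 15876 ≡ 75
81^64 ≡ 75^2 = 5625 ≡ 129
225·129 = 29025 ≡ 171 (mod 229)
60 ≠ 171; the check fails.

forged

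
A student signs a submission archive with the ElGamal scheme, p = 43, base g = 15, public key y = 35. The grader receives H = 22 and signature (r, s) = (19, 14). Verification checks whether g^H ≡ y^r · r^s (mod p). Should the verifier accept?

Left side g^H mod p:
15^2 = 225 ≡ 10
15^4 ≡ 10^2 = 100 ≡ 14
15^8 ≡ 14^2 = 196 ≡ 24
15^16 ≡ 24^2 = 576 ≡ 17
22 = 16 + 4 + 2, so 15^22 ≡ 17·14·10 ≡ 15 (mod 43)
Right side y^r · r^s mod p:
35^2 = 1225 ≡ 21
35^4 ≡ 21^2 = 441 ≡ 11
35^8 ≡ 11^2 = 121 ≡ 35
35^16 ≡ 35^2 = 1225 ≡ 21
19 = 16 + 2 + 1, so 35^19 ≡ 21·21·35 ≡ 41 (mod 43)
19^2 = 361 ≡ 17
19^4 ≡ 17^2 = 289 ≡ 31
19^8 ≡ 31^2 = 961 ≡ 15
14 = 8 + 4 + 2, so 19^14 ≡ 15·31·17 ≡ 36 (mod 43)
41·36 = 1476 ≡ 14 (mod 43)
15 ≠ 14, so verification fails.

reject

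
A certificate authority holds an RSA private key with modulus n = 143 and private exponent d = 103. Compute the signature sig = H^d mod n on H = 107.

94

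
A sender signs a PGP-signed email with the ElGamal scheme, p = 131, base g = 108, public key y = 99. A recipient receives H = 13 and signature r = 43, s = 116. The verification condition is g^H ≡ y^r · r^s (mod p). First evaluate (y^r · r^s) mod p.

99^2 = 9801 ≡ 107
99^4 ≡ 107^2 = 11449 ≡ 52
99^8 ≡ 52^2 = 2704 ≡ 84
99^16 ≡ 84^2 = 7056 ≡ 113
99^32 ≡ 113^2 = 12769 ≡ 62
43 = 32 + 8 + 2 + 1, so 99^43 ≡ 62·84·107·99 ≡ 52 (mod 131)
43^2 = 1849 ≡ 15
43^4 ≡ 15^2 = 225 ≡ 94
43^8 ≡ 94^2 = 8836 ≡ 59
43^16 ≡ 59^2 = 3481 ≡ 75
43^32 ≡ 75^2 = 5625 ≡ 123
43^64 ≡ 123^2 = 15129 ≡ 64
116 = 64 + 32 + 16 + 4, so 43^116 ≡ 64·123·75·94 ≡ 105 (mod 131)
y^r · r^s ≡ 52·105 = 5460 ≡ 89 (mod 131)

89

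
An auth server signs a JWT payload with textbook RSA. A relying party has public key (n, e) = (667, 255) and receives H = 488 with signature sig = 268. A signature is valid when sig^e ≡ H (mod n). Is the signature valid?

Squares mod 667: sig^1≡268, sig^2≡455, sig^4≡255, sig^8≡326, sig^16≡223, sig^32≡371, sig^64≡239, sig^128≡426
255 = 128 + 64 + 32 + 16 + 8 + 4 + 2 + 1, so sig^255 ≡ 426·239·371·223·326·255·455·268 ≡ 488 (mod 667)
488 = H, so the signature checks out.

valid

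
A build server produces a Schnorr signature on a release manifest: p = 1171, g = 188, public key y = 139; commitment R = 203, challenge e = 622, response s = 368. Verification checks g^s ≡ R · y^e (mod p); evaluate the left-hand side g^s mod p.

314

188^2 = 35344 ≡ 214
188^4 ≡ 214^2 = 45796 ≡ 127
188^8 ≡ 127^2 = 16129 ≡ 906
188^16 ≡ 906^2 = 820836 ≡ 1136
188^32 ≡ 1136^2 = 1290496 ≡ 54
188^64 ≡ 54^2 = 2916 ≡ 574
188^128 ≡ 574^2 = 329476 ≡ 425
188^256 ≡ 425^2 = 180625 ≡ 291
368 = 256 + 64 + 32 + 16, so 188^368 ≡ 291·574·54·1136 ≡ 314 (mod 1171)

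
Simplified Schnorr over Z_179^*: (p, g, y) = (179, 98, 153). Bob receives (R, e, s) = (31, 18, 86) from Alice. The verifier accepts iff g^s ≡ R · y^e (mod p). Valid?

no

g^s mod p:
98^2 = 9604 ≡ 117
98^4 ≡ 117^2 = 13689 ≡ 85
98^8 ≡ 85^2 = 7225 ≡ 65
98^16 ≡ 65^2 = 4225 ≡ 108
98^32 ≡ 108^2 = 11664 ≡ 29
98^64 ≡ 29^2 = 841 ≡ 125
86 = 64 + 16 + 4 + 2, so 98^86 ≡ 125·108·85·117 ≡ 161 (mod 179)
R · y^e mod p:
153^2 = 23409 ≡ 139
153^4 ≡ 139^2 = 19321 ≡ 168
153^8 ≡ 168^2 = 28224 ≡ 121
153^16 ≡ 121^2 = 14641 ≡ 142
18 = 16 + 2, so 153^18 ≡ 142·139 ≡ 48 (mod 179)
31·48 = 1488 ≡ 56 (mod 179)
161 ≠ 56; the check fails.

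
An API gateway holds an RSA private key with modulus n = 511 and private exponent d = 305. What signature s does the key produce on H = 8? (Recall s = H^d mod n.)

64

H^2 ≡ 8^2 = 64
H^4 ≡ 64^2 = 4096 ≡ 8
H^8 ≡ 8^2 = 64
H^16 ≡ 64^2 = 4096 ≡ 8
H^32 ≡ 8^2 = 64
H^64 ≡ 64^2 = 4096 ≡ 8
H^128 ≡ 8^2 = 64
H^256 ≡ 64^2 = 4096 ≡ 8
305 = 256 + 32 + 16 + 1, so H^305 ≡ 8·64·8·8 ≡ 64 (mod 511)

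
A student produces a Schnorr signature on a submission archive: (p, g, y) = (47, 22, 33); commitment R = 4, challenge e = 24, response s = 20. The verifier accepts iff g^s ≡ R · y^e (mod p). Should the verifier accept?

g^s mod p:
22^2 = 484 ≡ 14
22^4 ≡ 14^2 = 196 ≡ 8
22^8 ≡ 8^2 = 64 ≡ 17
22^16 ≡ 17^2 = 289 ≡ 7
20 = 16 + 4, so 22^20 ≡ 7·8 ≡ 9 (mod 47)
R · y^e mod p:
33^2 = 1089 ≡ 8
33^4 ≡ 8^2 = 64 ≡ 17
33^8 ≡ 17^2 = 289 ≡ 7
33^16 ≡ 7^2 = 49 ≡ 2
24 = 16 + 8, so 33^24 ≡ 2·7 ≡ 14 (mod 47)
4·14 = 56 ≡ 9 (mod 47)
9 ≡ 9 (mod 47); signature holds.

accept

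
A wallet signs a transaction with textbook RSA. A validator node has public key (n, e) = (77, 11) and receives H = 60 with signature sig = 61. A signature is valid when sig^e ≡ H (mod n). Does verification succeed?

fails

sig^2 ≡ 61^2 = 3721 ≡ 25
sig^4 ≡ 25^2 = 625 ≡ 9
sig^8 ≡ 9^2 = 81 ≡ 4
11 = 8 + 2 + 1, so sig^11 ≡ 4·25·61 ≡ 17 (mod 77)
The recovered value 17 does not match the digest 60.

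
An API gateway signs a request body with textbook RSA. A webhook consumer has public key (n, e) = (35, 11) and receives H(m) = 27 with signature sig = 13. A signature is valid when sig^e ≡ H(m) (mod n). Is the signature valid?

valid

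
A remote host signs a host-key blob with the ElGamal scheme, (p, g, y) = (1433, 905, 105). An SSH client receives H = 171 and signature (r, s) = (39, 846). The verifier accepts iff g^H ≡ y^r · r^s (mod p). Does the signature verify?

verifies

Left side g^H mod p:
905^171 mod 1433 = 39
Right side y^r · r^s mod p:
105^39 mod 1433 = 596
39^846 mod 1433 = 1397
596·1397 = 832612 ≡ 39 (mod 1433)
39 ≡ 39 (mod 1433), so the signature is genuine.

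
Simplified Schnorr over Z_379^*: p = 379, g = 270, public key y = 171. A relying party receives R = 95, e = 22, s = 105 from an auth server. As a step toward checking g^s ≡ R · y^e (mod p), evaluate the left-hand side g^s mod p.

115

270^2 = 72900 ≡ 132
270^4 ≡ 132^2 = 17424 ≡ 369
270^8 ≡ 369^2 = 136161 ≡ 100
270^16 ≡ 100^2 = 10000 ≡ 146
270^32 ≡ 146^2 = 21316 ≡ 92
270^64 ≡ 92^2 = 8464 ≡ 126
105 = 64 + 32 + 8 + 1, so 270^105 ≡ 126·92·100·270 ≡ 115 (mod 379)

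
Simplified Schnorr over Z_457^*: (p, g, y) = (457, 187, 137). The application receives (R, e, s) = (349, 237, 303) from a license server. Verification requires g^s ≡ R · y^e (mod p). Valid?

g^s mod p:
187^2 = 34969 ≡ 237
187^4 ≡ 237^2 = 56169 ≡ 415
187^8 ≡ 415^2 = 172225 ≡ 393
187^16 ≡ 393^2 = 154449 ≡ 440
187^32 ≡ 440^2 = 193600 ≡ 289
187^64 ≡ 289^2 = 83521 ≡ 347
187^128 ≡ 347^2 = 120409 ≡ 218
187^256 ≡ 218^2 = 47524 ≡ 453
303 = 256 + 32 + 8 + 4 + 2 + 1, so 187^303 ≡ 453·289·393·415·237·187 ≡ 22 (mod 457)
R · y^e mod p:
137^2 = 18769 ≡ 32
137^4 ≡ 32^2 = 1024 ≡ 110
137^8 ≡ 110^2 = 12100 ≡ 218
137^16 ≡ 218^2 = 47524 ≡ 453
137^32 ≡ 453^2 = 205209 ≡ 16
137^64 ≡ 16^2 = 256
137^128 ≡ 256^2 = 65536 ≡ 185
237 = 128 + 64 + 32 + 8 + 4 + 1, so 137^237 ≡ 185·256·16·218·110·137 ≡ 296 (mod 457)
349·296 = 103304 ≡ 22 (mod 457)
22 ≡ 22 (mod 457); signature holds.

yes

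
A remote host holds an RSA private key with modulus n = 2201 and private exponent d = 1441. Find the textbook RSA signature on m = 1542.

m^2 ≡ 1542^2 = 2377764 ≡ 684
m^4 ≡ 684^2 = 467856 ≡ 1244
m^8 ≡ 1244^2 = 1547536 ≡ 233
m^16 ≡ 233^2 = 54289 ≡ 1465
m^32 ≡ 1465^2 = 2146225 ≡ 250
m^64 ≡ 250^2 = 62500 ≡ 872
m^128 ≡ 872^2 = 760384 ≡ 1039
m^256 ≡ 1039^2 = 1079521 ≡ 1031
m^512 ≡ 1031^2 = 1062961 ≡ 2079
m^1024 ≡ 2079^2 = 4322241 ≡ 1678
1441 = 1024 + 256 + 128 + 32 + 1, so m^1441 ≡ 1678·1031·1039·250·1542 ≡ 891 (mod 2201)

891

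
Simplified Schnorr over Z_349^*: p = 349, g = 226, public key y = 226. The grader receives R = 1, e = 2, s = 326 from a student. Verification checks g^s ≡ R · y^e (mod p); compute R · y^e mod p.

122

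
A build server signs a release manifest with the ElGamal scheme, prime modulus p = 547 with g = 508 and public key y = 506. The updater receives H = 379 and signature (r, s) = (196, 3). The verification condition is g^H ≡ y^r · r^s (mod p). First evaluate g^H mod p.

508

Squares mod 547: 508^1≡508, 508^2≡427, 508^4≡178, 508^8≡505, 508^16≡123, 508^32≡360, 508^64≡508, 508^128≡427, 508^256≡178
379 = 256 + 64 + 32 + 16 + 8 + 2 + 1, so 508^379 ≡ 178·508·360·123·505·427·508 ≡ 508 (mod 547)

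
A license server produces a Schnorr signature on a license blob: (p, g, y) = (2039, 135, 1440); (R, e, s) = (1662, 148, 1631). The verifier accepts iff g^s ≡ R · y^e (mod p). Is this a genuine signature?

forged

g^s mod p:
Squares mod 2039: 135^1≡135, 135^2≡1913, 135^4≡1603, 135^8≡469, 135^16≡1788, 135^32≡1831, 135^64≡445, 135^128≡242, 135^256≡1472, 135^512≡1366, 135^1024≡271
1631 = 1024 + 512 + 64 + 16 + 8 + 4 + 2 + 1, so 135^1631 ≡ 271·1366·445·1788·469·1603·1913·135 ≡ 454 (mod 2039)
R · y^e mod p:
Squares mod 2039: 1440^1≡1440, 1440^2≡1976, 1440^4≡1930, 1440^8≡1686, 1440^16≡230, 1440^32≡1925, 1440^64≡762, 1440^128≡1568
148 = 128 + 16 + 4, so 1440^148 ≡ 1568·230·1930 ≡ 121 (mod 2039)
1662·121 = 201102 ≡ 1280 (mod 2039)
454 ≠ 1280; the check fails.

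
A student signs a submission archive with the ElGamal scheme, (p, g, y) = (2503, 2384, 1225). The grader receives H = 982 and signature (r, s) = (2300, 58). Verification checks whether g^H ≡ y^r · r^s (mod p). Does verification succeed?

fails

Left side g^H mod p:
2384^2 = 5683456 ≡ 1646
2384^4 ≡ 1646^2 = 2709316 ≡ 1070
2384^8 ≡ 1070^2 = 1144900 ≡ 1029
2384^16 ≡ 1029^2 = 1058841 ≡ 72
2384^32 ≡ 72^2 = 5184 ≡ 178
2384^64 ≡ 178^2 = 31684 ≡ 1648
2384^128 ≡ 1648^2 = 2715904 ≡ 149
2384^256 ≡ 149^2 = 22201 ≡ 2177
2384^512 ≡ 2177^2 = 4739329 ≡ 1150
982 = 512 + 256 + 128 + 64 + 16 + 4 + 2, so 2384^982 ≡ 1150·2177·149·1648·72·1070·1646 ≡ 2358 (mod 2503)
Right side y^r · r^s mod p:
1225^2 = 1500625 ≡ 1328
1225^4 ≡ 1328^2 = 1763584 ≡ 1472
1225^8 ≡ 1472^2 = 2166784 ≡ 1689
1225^16 ≡ 1689^2 = 2852721 ≡ 1804
1225^32 ≡ 1804^2 = 3254416 ≡ 516
1225^64 ≡ 516^2 = 266256 ≡ 938
1225^128 ≡ 938^2 = 879844 ≡ 1291
1225^256 ≡ 1291^2 = 1666681 ≡ 2186
1225^512 ≡ 2186^2 = 4778596 ≡ 369
1225^1024 ≡ 369^2 = 136161 ≡ 999
1225^2048 ≡ 999^2 = 998001 ≡ 1807
2300 = 2048 + 128 + 64 + 32 + 16 + 8 + 4, so 1225^2300 ≡ 1807·1291·938·516·1804·1689·1472 ≡ 626 (mod 2503)
2300^2 = 5290000 ≡ 1161
2300^4 ≡ 1161^2 = 1347921 ≡ 1307
2300^8 ≡ 1307^2 = 1708249 ≡ 1203
2300^16 ≡ 1203^2 = 1447209 ≡ 475
2300^32 ≡ 475^2 = 225625 ≡ 355
58 = 32 + 16 + 8 + 2, so 2300^58 ≡ 355·475·1203·1161 ≡ 807 (mod 2503)
626·807 = 505182 ≡ 2079 (mod 2503)
2358 ≠ 2079, so verification fails.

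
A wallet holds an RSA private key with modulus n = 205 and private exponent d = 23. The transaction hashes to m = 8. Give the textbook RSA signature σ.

102

m^2 ≡ 8^2 = 64
m^4 ≡ 64^2 = 4096 ≡ 201
m^8 ≡ 201^2 = 40401 ≡ 16
m^16 ≡ 16^2 = 256 ≡ 51
23 = 16 + 4 + 2 + 1, so m^23 ≡ 51·201·64·8 ≡ 102 (mod 205)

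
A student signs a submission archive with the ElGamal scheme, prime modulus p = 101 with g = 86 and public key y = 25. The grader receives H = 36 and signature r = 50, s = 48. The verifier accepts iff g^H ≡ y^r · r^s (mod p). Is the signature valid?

Left side g^H mod p:
86^2 = 7396 ≡ 23
86^4 ≡ 23^2 = 529 ≡ 24
86^8 ≡ 24^2 = 576 ≡ 71
86^16 ≡ 71^2 = 5041 ≡ 92
86^32 ≡ 92^2 = 8464 ≡ 81
36 = 32 + 4, so 86^36 ≡ 81·24 ≡ 25 (mod 101)
Right side y^r · r^s mod p:
25^2 = 625 ≡ 19
25^4 ≡ 19^2 = 361 ≡ 58
25^8 ≡ 58^2 = 3364 ≡ 31
25^16 ≡ 31^2 = 961 ≡ 52
25^32 ≡ 52^2 = 2704 ≡ 78
50 = 32 + 16 + 2, so 25^50 ≡ 78·52·19 ≡ 1 (mod 101)
50^2 = 2500 ≡ 76
50^4 ≡ 76^2 = 5776 ≡ 19
50^8 ≡ 19^2 = 361 ≡ 58
50^16 ≡ 58^2 = 3364 ≡ 31
50^32 ≡ 31^2 = 961 ≡ 52
48 = 32 + 16, so 50^48 ≡ 52·31 ≡ 97 (mod 101)
1·97 = 97 ≡ 97 (mod 101)
25 ≠ 97, so verification fails.

invalid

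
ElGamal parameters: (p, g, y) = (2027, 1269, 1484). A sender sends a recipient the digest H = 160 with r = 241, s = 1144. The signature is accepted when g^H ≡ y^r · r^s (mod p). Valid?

no

Left side g^H mod p:
1269^2 = 1610361 ≡ 923
1269^4 ≡ 923^2 = 851929 ≡ 589
1269^8 ≡ 589^2 = 346921 ≡ 304
1269^16 ≡ 304^2 = 92416 ≡ 1201
1269^32 ≡ 1201^2 = 1442401 ≡ 1204
1269^64 ≡ 1204^2 = 1449616 ≡ 311
1269^128 ≡ 311^2 = 96721 ≡ 1452
160 = 128 + 32, so 1269^160 ≡ 1452·1204 ≡ 934 (mod 2027)
Right side y^r · r^s mod p:
1484^2 = 2202256 ≡ 934
1484^4 ≡ 934^2 = 872356 ≡ 746
1484^8 ≡ 746^2 = 556516 ≡ 1118
1484^16 ≡ 1118^2 = 1249924 ≡ 1292
1484^32 ≡ 1292^2 = 1669264 ≡ 1043
1484^64 ≡ 1043^2 = 1087849 ≡ 1377
1484^128 ≡ 1377^2 = 1896129 ≡ 884
241 = 128 + 64 + 32 + 16 + 1, so 1484^241 ≡ 884·1377·1043·1292·1484 ≡ 1545 (mod 2027)
241^2 = 58081 ≡ 1325
241^4 ≡ 1325^2 = 1755625 ≡ 243
241^8 ≡ 243^2 = 59049 ≡ 266
241^16 ≡ 266^2 = 70756 ≡ 1838
241^32 ≡ 1838^2 = 3378244 ≡ 1262
241^64 ≡ 1262^2 = 1592644 ≡ 1449
241^128 ≡ 1449^2 = 2099601 ≡ 1656
241^256 ≡ 1656^2 = 2742336 ≡ 1832
241^512 ≡ 1832^2 = 3356224 ≡ 1539
241^1024 ≡ 1539^2 = 2368521 ≡ 985
1144 = 1024 + 64 + 32 + 16 + 8, so 241^1144 ≡ 985·1449·1262·1838·266 ≡ 1560 (mod 2027)
1545·1560 = 2410200 ≡ 97 (mod 2027)
934 ≠ 97, so verification fails.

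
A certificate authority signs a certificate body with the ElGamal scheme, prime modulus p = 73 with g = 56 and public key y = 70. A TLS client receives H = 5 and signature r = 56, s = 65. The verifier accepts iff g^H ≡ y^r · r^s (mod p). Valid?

Left side g^H mod p:
Squares mod 73: 56^1≡56, 56^2≡70, 56^4≡9
5 = 4 + 1, so 56^5 ≡ 9·56 ≡ 66 (mod 73)
Right side y^r · r^s mod p:
Squares mod 73: 70^1≡70, 70^2≡9, 70^4≡8, 70^8≡64, 70^16≡8, 70^32≡64
56 = 32 + 16 + 8, so 70^56 ≡ 64·8·64 ≡ 64 (mod 73)
Squares mod 73: 56^1≡56, 56^2≡70, 56^4≡9, 56^8≡8, 56^16≡64, 56^32≡8, 56^64≡64
65 = 64 + 1, so 56^65 ≡ 64·56 ≡ 7 (mod 73)
64·7 = 448 ≡ 10 (mod 73)
66 ≠ 10, so verification fails.

no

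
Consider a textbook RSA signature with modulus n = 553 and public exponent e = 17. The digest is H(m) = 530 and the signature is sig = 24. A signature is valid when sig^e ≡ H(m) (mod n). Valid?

yes

sig^2 ≡ 24^2 = 576 ≡ 23
sig^4 ≡ 23^2 = 529
sig^8 ≡ 529^2 = 279841 ≡ 23
sig^16 ≡ 23^2 = 529
17 = 16 + 1, so sig^17 ≡ 529·24 ≡ 530 (mod 553)
530 = H(m), so the signature checks out.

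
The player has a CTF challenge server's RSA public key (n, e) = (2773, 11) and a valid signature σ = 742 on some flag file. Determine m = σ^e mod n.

72

Squares mod 2773: σ^1≡742, σ^2≡1510, σ^4≡694, σ^8≡1907
11 = 8 + 2 + 1, so σ^11 ≡ 1907·1510·742 ≡ 72 (mod 2773)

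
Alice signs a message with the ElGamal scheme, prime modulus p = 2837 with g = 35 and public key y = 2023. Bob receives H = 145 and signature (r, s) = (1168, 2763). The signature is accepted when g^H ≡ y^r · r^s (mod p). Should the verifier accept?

Left side g^H mod p:
35^2 = 1225
35^4 ≡ 1225^2 = 1500625 ≡ 2689
35^8 ≡ 2689^2 = 7230721 ≡ 2045
35^16 ≡ 2045^2 = 4182025 ≡ 287
35^32 ≡ 287^2 = 82369 ≡ 96
35^64 ≡ 96^2 = 9216 ≡ 705
35^128 ≡ 705^2 = 497025 ≡ 550
145 = 128 + 16 + 1, so 35^145 ≡ 550·287·35 ≡ 1111 (mod 2837)
Right side y^r · r^s mod p:
2023^2 = 4092529 ≡ 1575
2023^4 ≡ 1575^2 = 2480625 ≡ 1087
2023^8 ≡ 1087^2 = 1181569 ≡ 1377
2023^16 ≡ 1377^2 = 1896129 ≡ 1013
2023^32 ≡ 1013^2 = 1026169 ≡ 2012
2023^64 ≡ 2012^2 = 4048144 ≡ 2582
2023^128 ≡ 2582^2 = 6666724 ≡ 2611
2023^256 ≡ 2611^2 = 6817321 ≡ 10
2023^512 ≡ 10^2 = 100
2023^1024 ≡ 100^2 = 10000 ≡ 1489
1168 = 1024 + 128 + 16, so 2023^1168 ≡ 1489·2611·1013 ≡ 2401 (mod 2837)
1168^2 = 1364224 ≡ 2464
1168^4 ≡ 2464^2 = 6071296 ≡ 116
1168^8 ≡ 116^2 = 13456 ≡ 2108
1168^16 ≡ 2108^2 = 4443664 ≡ 922
1168^32 ≡ 922^2 = 850084 ≡ 1821
1168^64 ≡ 1821^2 = 3316041 ≡ 2425
1168^128 ≡ 2425^2 = 5880625 ≡ 2361
1168^256 ≡ 2361^2 = 5574321 ≡ 2453
1168^512 ≡ 2453^2 = 6017209 ≡ 2769
1168^1024 ≡ 2769^2 = 7667361 ≡ 1787
1168^2048 ≡ 1787^2 = 3193369 ≡ 1744
2763 = 2048 + 512 + 128 + 64 + 8 + 2 + 1, so 1168^2763 ≡ 1744·2769·2361·2425·2108·2464·1168 ≡ 43 (mod 2837)
2401·43 = 103243 ≡ 1111 (mod 2837)
1111 ≡ 1111 (mod 2837), so the signature is genuine.

accept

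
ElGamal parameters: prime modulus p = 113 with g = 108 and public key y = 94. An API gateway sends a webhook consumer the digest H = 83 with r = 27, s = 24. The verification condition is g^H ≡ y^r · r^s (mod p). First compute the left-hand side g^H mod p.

3

108^2 = 11664 ≡ 25
108^4 ≡ 25^2 = 625 ≡ 60
108^8 ≡ 60^2 = 3600 ≡ 97
108^16 ≡ 97^2 = 9409 ≡ 30
108^32 ≡ 30^2 = 900 ≡ 109
108^64 ≡ 109^2 = 11881 ≡ 16
83 = 64 + 16 + 2 + 1, so 108^83 ≡ 16·30·25·108 ≡ 3 (mod 113)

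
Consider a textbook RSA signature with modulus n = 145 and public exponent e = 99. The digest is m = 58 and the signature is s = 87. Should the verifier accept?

accept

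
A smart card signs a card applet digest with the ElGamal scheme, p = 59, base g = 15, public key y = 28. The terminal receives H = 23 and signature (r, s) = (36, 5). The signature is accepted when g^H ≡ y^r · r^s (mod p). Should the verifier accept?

accept

Left side g^H mod p:
15^2 = 225 ≡ 48
15^4 ≡ 48^2 = 2304 ≡ 3
15^8 ≡ 3^2 = 9
15^16 ≡ 9^2 = 81 ≡ 22
23 = 16 + 4 + 2 + 1, so 15^23 ≡ 22·3·48·15 ≡ 25 (mod 59)
Right side y^r · r^s mod p:
28^2 = 784 ≡ 17
28^4 ≡ 17^2 = 289 ≡ 53
28^8 ≡ 53^2 = 2809 ≡ 36
28^16 ≡ 36^2 = 1296 ≡ 57
28^32 ≡ 57^2 = 3249 ≡ 4
36 = 32 + 4, so 28^36 ≡ 4·53 ≡ 35 (mod 59)
36^2 = 1296 ≡ 57
36^4 ≡ 57^2 = 3249 ≡ 4
5 = 4 + 1, so 36^5 ≡ 4·36 ≡ 26 (mod 59)
35·26 = 910 ≡ 25 (mod 59)
25 ≡ 25 (mod 59), so the signature is genuine.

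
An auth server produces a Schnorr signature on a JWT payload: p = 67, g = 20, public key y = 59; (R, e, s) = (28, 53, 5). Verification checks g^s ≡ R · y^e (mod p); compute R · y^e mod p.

13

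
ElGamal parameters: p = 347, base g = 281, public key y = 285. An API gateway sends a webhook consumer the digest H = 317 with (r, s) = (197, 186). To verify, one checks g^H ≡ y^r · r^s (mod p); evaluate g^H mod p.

9

281^317 mod 347 = 9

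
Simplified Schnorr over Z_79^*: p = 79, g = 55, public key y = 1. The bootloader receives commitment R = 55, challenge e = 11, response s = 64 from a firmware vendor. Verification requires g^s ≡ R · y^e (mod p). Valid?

g^s mod p:
55^64 mod 79 = 55
R · y^e mod p:
1^11 mod 79 = 1
55·1 = 55 ≡ 55 (mod 79)
55 ≡ 55 (mod 79); signature holds.

yes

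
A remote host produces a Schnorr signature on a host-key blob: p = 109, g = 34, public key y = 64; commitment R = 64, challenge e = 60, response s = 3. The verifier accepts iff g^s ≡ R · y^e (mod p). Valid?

g^s mod p:
34^3 mod 109 = 64
R · y^e mod p:
64^60 mod 109 = 1
64·1 = 64 ≡ 64 (mod 109)
64 ≡ 64 (mod 109); signature holds.

yes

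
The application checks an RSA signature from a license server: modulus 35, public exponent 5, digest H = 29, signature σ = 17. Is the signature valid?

σ^5 mod 35 = 12
The recovered value 12 does not match the digest 29.

invalid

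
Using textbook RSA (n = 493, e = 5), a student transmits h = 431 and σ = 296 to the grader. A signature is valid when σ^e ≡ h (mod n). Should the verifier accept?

σ^5 mod 493 = 62
62 ≠ 431, so verification fails.

reject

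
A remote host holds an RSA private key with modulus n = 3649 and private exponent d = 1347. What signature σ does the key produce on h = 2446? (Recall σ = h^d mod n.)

h^2 ≡ 2446^2 = 5982916 ≡ 2205
h^4 ≡ 2205^2 = 4862025 ≡ 1557
h^8 ≡ 1557^2 = 2424249 ≡ 1313
h^16 ≡ 1313^2 = 1723969 ≡ 1641
h^32 ≡ 1641^2 = 2692881 ≡ 3568
h^64 ≡ 3568^2 = 12730624 ≡ 2912
h^128 ≡ 2912^2 = 8479744 ≡ 3117
h^256 ≡ 3117^2 = 9715689 ≡ 2051
h^512 ≡ 2051^2 = 4206601 ≡ 2953
h^1024 ≡ 2953^2 = 8720209 ≡ 2748
1347 = 1024 + 256 + 64 + 2 + 1, so h^1347 ≡ 2748·2051·2912·2205·2446 ≡ 782 (mod 3649)

782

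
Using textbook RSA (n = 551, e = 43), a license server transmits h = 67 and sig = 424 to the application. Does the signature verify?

does not verify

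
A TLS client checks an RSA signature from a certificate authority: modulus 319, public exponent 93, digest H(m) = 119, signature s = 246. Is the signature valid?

valid

s^93 mod 319 = 119
Since 119 equals the digest 119, verification succeeds.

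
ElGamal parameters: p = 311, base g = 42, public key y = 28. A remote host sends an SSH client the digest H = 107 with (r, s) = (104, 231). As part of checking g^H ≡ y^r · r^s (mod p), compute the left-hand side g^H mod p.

14

42^2 = 1764 ≡ 209
42^4 ≡ 209^2 = 43681 ≡ 141
42^8 ≡ 141^2 = 19881 ≡ 288
42^16 ≡ 288^2 = 82944 ≡ 218
42^32 ≡ 218^2 = 47524 ≡ 252
42^64 ≡ 252^2 = 63504 ≡ 60
107 = 64 + 32 + 8 + 2 + 1, so 42^107 ≡ 60·252·288·209·42 ≡ 14 (mod 311)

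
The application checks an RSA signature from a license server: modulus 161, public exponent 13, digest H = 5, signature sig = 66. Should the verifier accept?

reject

sig^13 mod 161 = 129
sig^13 mod 161 = 129, but H = 5.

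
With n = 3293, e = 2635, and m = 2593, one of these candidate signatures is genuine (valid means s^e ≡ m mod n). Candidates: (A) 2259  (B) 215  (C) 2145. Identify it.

Candidate A: 2259^2635 mod 3293 = 2903
Candidate B: 215^2635 mod 3293 = 2593
  → matches m = 2593
Candidate C: 2145^2635 mod 3293 = 2367

B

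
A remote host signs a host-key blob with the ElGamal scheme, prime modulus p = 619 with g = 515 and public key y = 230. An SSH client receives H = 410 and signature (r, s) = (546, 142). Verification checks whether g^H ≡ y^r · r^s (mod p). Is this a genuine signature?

genuine

Left side g^H mod p:
515^2 = 265225 ≡ 293
515^4 ≡ 293^2 = 85849 ≡ 427
515^8 ≡ 427^2 = 182329 ≡ 343
515^16 ≡ 343^2 = 117649 ≡ 39
515^32 ≡ 39^2 = 1521 ≡ 283
515^64 ≡ 283^2 = 80089 ≡ 238
515^128 ≡ 238^2 = 56644 ≡ 315
515^256 ≡ 315^2 = 99225 ≡ 185
410 = 256 + 128 + 16 + 8 + 2, so 515^410 ≡ 185·315·39·343·293 ≡ 150 (mod 619)
Right side y^r · r^s mod p:
230^2 = 52900 ≡ 285
230^4 ≡ 285^2 = 81225 ≡ 136
230^8 ≡ 136^2 = 18496 ≡ 545
230^16 ≡ 545^2 = 297025 ≡ 524
230^32 ≡ 524^2 = 274576 ≡ 359
230^64 ≡ 359^2 = 128881 ≡ 129
230^128 ≡ 129^2 = 16641 ≡ 547
230^256 ≡ 547^2 = 299209 ≡ 232
230^512 ≡ 232^2 = 53824 ≡ 590
546 = 512 + 32 + 2, so 230^546 ≡ 590·359·285 ≡ 351 (mod 619)
546^2 = 298116 ≡ 377
546^4 ≡ 377^2 = 142129 ≡ 378
546^8 ≡ 378^2 = 142884 ≡ 514
546^16 ≡ 514^2 = 264196 ≡ 502
546^32 ≡ 502^2 = 252004 ≡ 71
546^64 ≡ 71^2 = 5041 ≡ 89
546^128 ≡ 89^2 = 7921 ≡ 493
142 = 128 + 8 + 4 + 2, so 546^142 ≡ 493·514·378·377 ≡ 466 (mod 619)
351·466 = 163566 ≡ 150 (mod 619)
150 ≡ 150 (mod 619), so the signature is genuine.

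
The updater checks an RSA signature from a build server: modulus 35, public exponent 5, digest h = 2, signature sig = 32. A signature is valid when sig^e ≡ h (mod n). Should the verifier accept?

accept

sig^2 ≡ 32^2 = 1024 ≡ 9
sig^4 ≡ 9^2 = 81 ≡ 11
5 = 4 + 1, so sig^5 ≡ 11·32 ≡ 2 (mod 35)
2 = h, so the signature checks out.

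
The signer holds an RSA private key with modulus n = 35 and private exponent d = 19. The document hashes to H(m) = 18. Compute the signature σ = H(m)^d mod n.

32

(H(m))^2 ≡ 18^2 = 324 ≡ 9
(H(m))^4 ≡ 9^2 = 81 ≡ 11
(H(m))^8 ≡ 11^2 = 121 ≡ 16
(H(m))^16 ≡ 16^2 = 256 ≡ 11
19 = 16 + 2 + 1, so (H(m))^19 ≡ 11·9·18 ≡ 32 (mod 35)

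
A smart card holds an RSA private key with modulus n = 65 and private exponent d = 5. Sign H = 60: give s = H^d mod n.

60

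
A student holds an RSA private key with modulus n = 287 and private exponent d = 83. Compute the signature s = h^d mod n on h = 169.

h^2 ≡ 169^2 = 28561 ≡ 148
h^4 ≡ 148^2 = 21904 ≡ 92
h^8 ≡ 92^2 = 8464 ≡ 141
h^16 ≡ 141^2 = 19881 ≡ 78
h^32 ≡ 78^2 = 6084 ≡ 57
h^64 ≡ 57^2 = 3249 ≡ 92
83 = 64 + 16 + 2 + 1, so h^83 ≡ 92·78·148·169 ≡ 43 (mod 287)

43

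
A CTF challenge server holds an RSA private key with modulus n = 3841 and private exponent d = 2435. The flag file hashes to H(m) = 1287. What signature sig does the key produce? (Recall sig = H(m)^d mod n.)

3334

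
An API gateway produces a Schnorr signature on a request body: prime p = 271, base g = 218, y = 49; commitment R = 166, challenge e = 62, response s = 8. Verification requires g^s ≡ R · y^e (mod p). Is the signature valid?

invalid

g^s mod p:
Squares mod 271: 218^1≡218, 218^2≡99, 218^4≡45, 218^8≡128
218^8 ≡ 128 (mod 271)
R · y^e mod p:
Squares mod 271: 49^1≡49, 49^2≡233, 49^4≡89, 49^8≡62, 49^16≡50, 49^32≡61
62 = 32 + 16 + 8 + 4 + 2, so 49^62 ≡ 61·50·62·89·233 ≡ 223 (mod 271)
166·223 = 37018 ≡ 162 (mod 271)
128 ≠ 162; the check fails.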